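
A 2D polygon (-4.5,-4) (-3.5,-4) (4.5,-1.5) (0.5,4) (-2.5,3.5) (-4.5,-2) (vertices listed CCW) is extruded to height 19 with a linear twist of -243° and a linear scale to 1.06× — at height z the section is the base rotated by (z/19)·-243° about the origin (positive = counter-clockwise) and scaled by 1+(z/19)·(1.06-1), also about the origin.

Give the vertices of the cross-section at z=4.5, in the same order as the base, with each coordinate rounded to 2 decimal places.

Cross-section at z=4.5: (-5.87,1.67) (-5.33,0.82) (1.16,-4.67) (3.70,1.75) (1.64,4.04) (-4.16,2.76)

t = z/height = 4.5/19 = 0.236842
s = 1 + (scale-1)·z/height = 1 + (1.06-1)·4.5/19 = 1.014211
θ = twist·z/height = -243°·4.5/19 = -57.5526° = -1.004483 rad
cos θ = 0.536525, sin θ = -0.843885 (intermediates below are computed at full precision and shown rounded to 5 d.p.)
v1: (-4.5,-4) → rotate → (-5.78990,1.65138) → ×s → (-5.87218,1.67485) → (-5.87,1.67)
v2: (-3.5,-4) → rotate → (-5.25337,0.80750) → ×s → (-5.32803,0.81897) → (-5.33,0.82)
v3: (4.5,-1.5) → rotate → (1.14853,-4.60227) → ×s → (1.16486,-4.66767) → (1.16,-4.67)
v4: (0.5,4) → rotate → (3.64380,1.72416) → ×s → (3.69558,1.74866) → (3.70,1.75)
v5: (-2.5,3.5) → rotate → (1.61228,3.98755) → ×s → (1.63520,4.04421) → (1.64,4.04)
v6: (-4.5,-2) → rotate → (-4.10213,2.72443) → ×s → (-4.16042,2.76315) → (-4.16,2.76)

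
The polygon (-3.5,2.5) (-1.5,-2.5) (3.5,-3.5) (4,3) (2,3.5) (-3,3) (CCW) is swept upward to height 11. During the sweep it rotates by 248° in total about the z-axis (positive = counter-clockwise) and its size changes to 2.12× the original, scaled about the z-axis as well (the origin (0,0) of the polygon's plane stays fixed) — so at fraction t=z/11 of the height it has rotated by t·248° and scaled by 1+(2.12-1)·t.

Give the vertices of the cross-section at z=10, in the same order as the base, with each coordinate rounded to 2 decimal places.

t = z/height = 10/11 = 0.909091
s = 1 + (scale-1)·z/height = 1 + (2.12-1)·10/11 = 2.018182
θ = twist·z/height = 248°·10/11 = 225.4545° = 3.934924 rad
cos θ = -0.701475, sin θ = -0.712694 (intermediates below are computed at full precision and shown rounded to 5 d.p.)
v1: (-3.5,2.5) → rotate → (4.23690,0.74074) → ×s → (8.55083,1.49495) → (8.55,1.49)
v2: (-1.5,-2.5) → rotate → (-0.72952,2.82273) → ×s → (-1.47231,5.69678) → (-1.47,5.70)
v3: (3.5,-3.5) → rotate → (-4.94959,-0.03927) → ×s → (-9.98918,-0.07925) → (-9.99,-0.08)
v4: (4,3) → rotate → (-0.66782,-4.95520) → ×s → (-1.34778,-10.00050) → (-1.35,-10.00)
v5: (2,3.5) → rotate → (1.09148,-3.88055) → ×s → (2.20280,-7.83166) → (2.20,-7.83)
v6: (-3,3) → rotate → (4.24251,0.03366) → ×s → (8.56215,0.06793) → (8.56,0.07)

Cross-section at z=10: (8.55,1.49) (-1.47,5.70) (-9.99,-0.08) (-1.35,-10.00) (2.20,-7.83) (8.56,0.07)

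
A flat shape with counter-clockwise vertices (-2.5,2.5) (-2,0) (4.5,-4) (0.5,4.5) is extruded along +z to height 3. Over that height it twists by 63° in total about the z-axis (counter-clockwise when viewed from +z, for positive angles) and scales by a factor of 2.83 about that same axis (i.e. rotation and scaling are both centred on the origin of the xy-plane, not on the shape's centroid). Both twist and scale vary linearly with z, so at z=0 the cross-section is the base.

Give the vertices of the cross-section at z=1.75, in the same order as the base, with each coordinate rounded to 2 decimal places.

Cross-section at z=1.75: (-7.23,1.05) (-3.31,-2.47) (12.40,-1.06) (-4.74,8.07)

t = z/height = 1.75/3 = 0.583333
s = 1 + (scale-1)·z/height = 1 + (2.83-1)·1.75/3 = 2.067500
θ = twist·z/height = 63°·1.75/3 = 36.7500° = 0.641409 rad
cos θ = 0.801254, sin θ = 0.598325 (intermediates below are computed at full precision and shown rounded to 5 d.p.)
v1: (-2.5,2.5) → rotate → (-3.49895,0.50732) → ×s → (-7.23407,1.04889) → (-7.23,1.05)
v2: (-2,0) → rotate → (-1.60251,-1.19665) → ×s → (-3.31318,-2.47407) → (-3.31,-2.47)
v3: (4.5,-4) → rotate → (5.99894,-0.51255) → ×s → (12.40281,-1.05971) → (12.40,-1.06)
v4: (0.5,4.5) → rotate → (-2.29183,3.90480) → ×s → (-4.73837,8.07318) → (-4.74,8.07)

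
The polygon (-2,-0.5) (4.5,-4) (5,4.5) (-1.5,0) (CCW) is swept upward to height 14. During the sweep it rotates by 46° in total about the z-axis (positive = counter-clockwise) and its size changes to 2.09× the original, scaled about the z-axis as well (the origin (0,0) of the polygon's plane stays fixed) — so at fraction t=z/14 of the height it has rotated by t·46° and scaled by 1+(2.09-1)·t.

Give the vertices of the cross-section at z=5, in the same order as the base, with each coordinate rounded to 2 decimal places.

t = z/height = 5/14 = 0.357143
s = 1 + (scale-1)·z/height = 1 + (2.09-1)·5/14 = 1.389286
θ = twist·z/height = 46°·5/14 = 16.4286° = 0.286733 rad
cos θ = 0.959173, sin θ = 0.282820 (intermediates below are computed at full precision and shown rounded to 5 d.p.)
v1: (-2,-0.5) → rotate → (-1.77694,-1.04523) → ×s → (-2.46867,-1.45212) → (-2.47,-1.45)
v2: (4.5,-4) → rotate → (5.44756,-2.56400) → ×s → (7.56821,-3.56213) → (7.57,-3.56)
v3: (5,4.5) → rotate → (3.52318,5.73038) → ×s → (4.89470,7.96113) → (4.89,7.96)
v4: (-1.5,0) → rotate → (-1.43876,-0.42423) → ×s → (-1.99885,-0.58938) → (-2.00,-0.59)

Cross-section at z=5: (-2.47,-1.45) (7.57,-3.56) (4.89,7.96) (-2.00,-0.59)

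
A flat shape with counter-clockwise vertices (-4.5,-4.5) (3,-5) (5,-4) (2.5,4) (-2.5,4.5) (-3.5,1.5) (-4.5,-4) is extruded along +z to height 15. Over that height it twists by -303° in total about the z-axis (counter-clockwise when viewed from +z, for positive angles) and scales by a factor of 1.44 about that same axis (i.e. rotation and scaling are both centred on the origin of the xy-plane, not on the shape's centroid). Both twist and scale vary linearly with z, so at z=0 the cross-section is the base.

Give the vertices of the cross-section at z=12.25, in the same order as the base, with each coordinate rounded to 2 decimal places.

t = z/height = 12.25/15 = 0.816667
s = 1 + (scale-1)·z/height = 1 + (1.44-1)·12.25/15 = 1.359333
θ = twist·z/height = -303°·12.25/15 = -247.4500° = -4.318817 rad
cos θ = -0.383490, sin θ = 0.923545 (intermediates below are computed at full precision and shown rounded to 5 d.p.)
v1: (-4.5,-4.5) → rotate → (5.88166,-2.43025) → ×s → (7.99513,-3.30352) → (8.00,-3.30)
v2: (3,-5) → rotate → (3.46726,4.68808) → ×s → (4.71316,6.37267) → (4.71,6.37)
v3: (5,-4) → rotate → (1.77673,6.15168) → ×s → (2.41517,8.36219) → (2.42,8.36)
v4: (2.5,4) → rotate → (-4.65290,0.77490) → ×s → (-6.32485,1.05335) → (-6.32,1.05)
v5: (-2.5,4.5) → rotate → (-3.19723,-4.03457) → ×s → (-4.34610,-5.48432) → (-4.35,-5.48)
v6: (-3.5,1.5) → rotate → (-0.04310,-3.80764) → ×s → (-0.05859,-5.17586) → (-0.06,-5.18)
v7: (-4.5,-4) → rotate → (5.41988,-2.62200) → ×s → (7.36743,-3.56417) → (7.37,-3.56)

Cross-section at z=12.25: (8.00,-3.30) (4.71,6.37) (2.42,8.36) (-6.32,1.05) (-4.35,-5.48) (-0.06,-5.18) (7.37,-3.56)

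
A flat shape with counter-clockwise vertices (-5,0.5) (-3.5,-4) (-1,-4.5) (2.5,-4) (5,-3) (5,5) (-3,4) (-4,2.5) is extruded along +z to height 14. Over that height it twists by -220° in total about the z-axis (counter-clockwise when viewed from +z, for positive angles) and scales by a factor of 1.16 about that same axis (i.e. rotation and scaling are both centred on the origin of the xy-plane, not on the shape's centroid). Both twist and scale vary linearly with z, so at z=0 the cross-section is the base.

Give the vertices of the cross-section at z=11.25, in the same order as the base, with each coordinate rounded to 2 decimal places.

Cross-section at z=11.25: (5.67,-0.25) (3.69,4.73) (0.84,5.13) (-3.07,4.35) (-5.82,3.06) (-5.32,-5.95) (3.63,-4.32) (4.67,-2.56)

t = z/height = 11.25/14 = 0.803571
s = 1 + (scale-1)·z/height = 1 + (1.16-1)·11.25/14 = 1.128571
θ = twist·z/height = -220°·11.25/14 = -176.7857° = -3.085493 rad
cos θ = -0.998427, sin θ = -0.056070 (intermediates below are computed at full precision and shown rounded to 5 d.p.)
v1: (-5,0.5) → rotate → (5.02017,-0.21886) → ×s → (5.66562,-0.24700) → (5.67,-0.25)
v2: (-3.5,-4) → rotate → (3.27021,4.18995) → ×s → (3.69067,4.72866) → (3.69,4.73)
v3: (-1,-4.5) → rotate → (0.74611,4.54899) → ×s → (0.84204,5.13386) → (0.84,5.13)
v4: (2.5,-4) → rotate → (-2.72035,3.85353) → ×s → (-3.07011,4.34899) → (-3.07,4.35)
v5: (5,-3) → rotate → (-5.16035,2.71493) → ×s → (-5.82382,3.06399) → (-5.82,3.06)
v6: (5,5) → rotate → (-4.71178,-5.27249) → ×s → (-5.31758,-5.95038) → (-5.32,-5.95)
v7: (-3,4) → rotate → (3.21956,-3.82550) → ×s → (3.63351,-4.31735) → (3.63,-4.32)
v8: (-4,2.5) → rotate → (4.13388,-2.27179) → ×s → (4.66538,-2.56387) → (4.67,-2.56)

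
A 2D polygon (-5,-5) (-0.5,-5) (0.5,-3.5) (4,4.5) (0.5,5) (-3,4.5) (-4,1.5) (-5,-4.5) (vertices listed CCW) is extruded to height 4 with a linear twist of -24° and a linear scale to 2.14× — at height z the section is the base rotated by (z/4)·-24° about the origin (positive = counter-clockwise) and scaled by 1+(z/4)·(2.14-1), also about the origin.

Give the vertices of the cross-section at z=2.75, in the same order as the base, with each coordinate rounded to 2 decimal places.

Cross-section at z=2.75: (-11.08,-6.02) (-3.39,-8.30) (-0.92,-6.24) (9.12,5.67) (3.39,8.30) (-2.85,9.22) (-6.08,4.59) (-10.83,-5.16)

t = z/height = 2.75/4 = 0.6875
s = 1 + (scale-1)·z/height = 1 + (2.14-1)·2.75/4 = 1.783750
θ = twist·z/height = -24°·2.75/4 = -16.5000° = -0.287979 rad
cos θ = 0.958820, sin θ = -0.284015 (intermediates below are computed at full precision and shown rounded to 5 d.p.)
v1: (-5,-5) → rotate → (-6.21418,-3.37402) → ×s → (-11.08454,-6.01841) → (-11.08,-6.02)
v2: (-0.5,-5) → rotate → (-1.89949,-4.65209) → ×s → (-3.38821,-8.29817) → (-3.39,-8.30)
v3: (0.5,-3.5) → rotate → (-0.51464,-3.49788) → ×s → (-0.91800,-6.23934) → (-0.92,-6.24)
v4: (4,4.5) → rotate → (5.11335,3.17863) → ×s → (9.12093,5.66988) → (9.12,5.67)
v5: (0.5,5) → rotate → (1.89949,4.65209) → ×s → (3.38821,8.29817) → (3.39,8.30)
v6: (-3,4.5) → rotate → (-1.59839,5.16673) → ×s → (-2.85113,9.21616) → (-2.85,9.22)
v7: (-4,1.5) → rotate → (-3.40926,2.57429) → ×s → (-6.08126,4.59189) → (-6.08,4.59)
v8: (-5,-4.5) → rotate → (-6.07217,-2.89461) → ×s → (-10.83123,-5.16326) → (-10.83,-5.16)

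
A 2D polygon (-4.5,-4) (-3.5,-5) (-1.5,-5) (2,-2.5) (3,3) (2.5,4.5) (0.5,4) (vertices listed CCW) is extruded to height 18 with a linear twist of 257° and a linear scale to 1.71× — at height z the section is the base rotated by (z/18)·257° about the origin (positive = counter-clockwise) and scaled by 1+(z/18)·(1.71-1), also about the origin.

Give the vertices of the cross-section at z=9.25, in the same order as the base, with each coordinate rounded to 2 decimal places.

Cross-section at z=9.25: (8.17,-0.90) (8.27,1.03) (6.44,3.05) (0.70,4.31) (-5.78,0.30) (-6.85,-1.58) (-4.51,-3.15)

t = z/height = 9.25/18 = 0.513889
s = 1 + (scale-1)·z/height = 1 + (1.71-1)·9.25/18 = 1.364861
θ = twist·z/height = 257°·9.25/18 = 132.0694° = 2.305047 rad
cos θ = -0.670031, sin θ = 0.742333 (intermediates below are computed at full precision and shown rounded to 5 d.p.)
v1: (-4.5,-4) → rotate → (5.98447,-0.66038) → ×s → (8.16797,-0.90132) → (8.17,-0.90)
v2: (-3.5,-5) → rotate → (6.05677,0.75199) → ×s → (8.26666,1.02636) → (8.27,1.03)
v3: (-1.5,-5) → rotate → (4.71671,2.23665) → ×s → (6.43766,3.05272) → (6.44,3.05)
v4: (2,-2.5) → rotate → (0.51577,3.15974) → ×s → (0.70396,4.31261) → (0.70,4.31)
v5: (3,3) → rotate → (-4.23709,0.21691) → ×s → (-5.78304,0.29605) → (-5.78,0.30)
v6: (2.5,4.5) → rotate → (-5.01558,-1.15931) → ×s → (-6.84557,-1.58229) → (-6.85,-1.58)
v7: (0.5,4) → rotate → (-3.30435,-2.30896) → ×s → (-4.50998,-3.15141) → (-4.51,-3.15)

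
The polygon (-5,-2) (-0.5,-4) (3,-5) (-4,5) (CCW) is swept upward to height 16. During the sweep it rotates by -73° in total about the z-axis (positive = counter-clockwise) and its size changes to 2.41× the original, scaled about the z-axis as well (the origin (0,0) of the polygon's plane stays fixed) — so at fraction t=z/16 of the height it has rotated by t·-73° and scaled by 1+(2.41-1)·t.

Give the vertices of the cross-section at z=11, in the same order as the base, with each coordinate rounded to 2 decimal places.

t = z/height = 11/16 = 0.6875
s = 1 + (scale-1)·z/height = 1 + (2.41-1)·11/16 = 1.969375
θ = twist·z/height = -73°·11/16 = -50.1875° = -0.875937 rad
cos θ = 0.640277, sin θ = -0.768144 (intermediates below are computed at full precision and shown rounded to 5 d.p.)
v1: (-5,-2) → rotate → (-4.73767,2.56016) → ×s → (-9.33026,5.04192) → (-9.33,5.04)
v2: (-0.5,-4) → rotate → (-3.39271,-2.17704) → ×s → (-6.68153,-4.28740) → (-6.68,-4.29)
v3: (3,-5) → rotate → (-1.91989,-5.50582) → ×s → (-3.78098,-10.84302) → (-3.78,-10.84)
v4: (-4,5) → rotate → (1.27961,6.27396) → ×s → (2.52003,12.35578) → (2.52,12.36)

Cross-section at z=11: (-9.33,5.04) (-6.68,-4.29) (-3.78,-10.84) (2.52,12.36)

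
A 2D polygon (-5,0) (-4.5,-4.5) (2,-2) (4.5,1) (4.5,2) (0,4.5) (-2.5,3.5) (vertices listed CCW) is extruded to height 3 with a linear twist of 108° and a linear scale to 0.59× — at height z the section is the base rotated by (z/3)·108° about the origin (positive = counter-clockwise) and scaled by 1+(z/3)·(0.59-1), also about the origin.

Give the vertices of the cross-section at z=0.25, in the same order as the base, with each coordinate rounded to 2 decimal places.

t = z/height = 0.25/3 = 0.0833333
s = 1 + (scale-1)·z/height = 1 + (0.59-1)·0.25/3 = 0.965833
θ = twist·z/height = 108°·0.25/3 = 9.0000° = 0.157080 rad
cos θ = 0.987688, sin θ = 0.156434 (intermediates below are computed at full precision and shown rounded to 5 d.p.)
v1: (-5,0) → rotate → (-4.93844,-0.78217) → ×s → (-4.76971,-0.75545) → (-4.77,-0.76)
v2: (-4.5,-4.5) → rotate → (-3.74064,-5.14855) → ×s → (-3.61284,-4.97264) → (-3.61,-4.97)
v3: (2,-2) → rotate → (2.28825,-1.66251) → ×s → (2.21006,-1.60571) → (2.21,-1.61)
v4: (4.5,1) → rotate → (4.28816,1.69164) → ×s → (4.14165,1.63385) → (4.14,1.63)
v5: (4.5,2) → rotate → (4.13173,2.67933) → ×s → (3.99056,2.58779) → (3.99,2.59)
v6: (0,4.5) → rotate → (-0.70396,4.44460) → ×s → (-0.67990,4.29274) → (-0.68,4.29)
v7: (-2.5,3.5) → rotate → (-3.01674,3.06582) → ×s → (-2.91367,2.96107) → (-2.91,2.96)

Cross-section at z=0.25: (-4.77,-0.76) (-3.61,-4.97) (2.21,-1.61) (4.14,1.63) (3.99,2.59) (-0.68,4.29) (-2.91,2.96)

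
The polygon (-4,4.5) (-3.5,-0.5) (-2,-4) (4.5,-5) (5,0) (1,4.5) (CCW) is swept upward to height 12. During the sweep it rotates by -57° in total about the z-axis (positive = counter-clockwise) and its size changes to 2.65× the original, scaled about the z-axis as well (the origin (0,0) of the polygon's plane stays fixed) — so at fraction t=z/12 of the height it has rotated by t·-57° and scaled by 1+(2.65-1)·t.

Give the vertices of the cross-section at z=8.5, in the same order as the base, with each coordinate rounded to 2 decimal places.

Cross-section at z=8.5: (-0.29,13.05) (-6.49,4.09) (-8.92,-3.80) (0.41,-14.58) (8.26,-7.02) (7.97,6.03)

t = z/height = 8.5/12 = 0.708333
s = 1 + (scale-1)·z/height = 1 + (2.65-1)·8.5/12 = 2.168750
θ = twist·z/height = -57°·8.5/12 = -40.3750° = -0.704677 rad
cos θ = 0.761821, sin θ = -0.647788 (intermediates below are computed at full precision and shown rounded to 5 d.p.)
v1: (-4,4.5) → rotate → (-0.13224,6.01934) → ×s → (-0.28680,13.05445) → (-0.29,13.05)
v2: (-3.5,-0.5) → rotate → (-2.99027,1.88635) → ×s → (-6.48514,4.09101) → (-6.49,4.09)
v3: (-2,-4) → rotate → (-4.11479,-1.75171) → ×s → (-8.92396,-3.79902) → (-8.92,-3.80)
v4: (4.5,-5) → rotate → (0.18926,-6.72415) → ×s → (0.41045,-14.58300) → (0.41,-14.58)
v5: (5,0) → rotate → (3.80911,-3.23894) → ×s → (8.26100,-7.02445) → (8.26,-7.02)
v6: (1,4.5) → rotate → (3.67687,2.78041) → ×s → (7.97420,6.03001) → (7.97,6.03)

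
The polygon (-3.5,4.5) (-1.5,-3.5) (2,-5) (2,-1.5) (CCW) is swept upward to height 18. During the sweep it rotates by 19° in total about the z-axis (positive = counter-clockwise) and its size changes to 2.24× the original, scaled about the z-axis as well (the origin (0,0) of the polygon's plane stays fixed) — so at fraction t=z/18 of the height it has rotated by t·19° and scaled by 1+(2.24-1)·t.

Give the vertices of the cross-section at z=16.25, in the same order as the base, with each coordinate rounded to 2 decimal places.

t = z/height = 16.25/18 = 0.902778
s = 1 + (scale-1)·z/height = 1 + (2.24-1)·16.25/18 = 2.119444
θ = twist·z/height = 19°·16.25/18 = 17.1528° = 0.299372 rad
cos θ = 0.955522, sin θ = 0.294921 (intermediates below are computed at full precision and shown rounded to 5 d.p.)
v1: (-3.5,4.5) → rotate → (-4.67147,3.26763) → ×s → (-9.90092,6.92555) → (-9.90,6.93)
v2: (-1.5,-3.5) → rotate → (-0.40106,-3.78671) → ×s → (-0.85003,-8.02572) → (-0.85,-8.03)
v3: (2,-5) → rotate → (3.38565,-4.18777) → ×s → (7.17569,-8.87574) → (7.18,-8.88)
v4: (2,-1.5) → rotate → (2.35342,-0.84344) → ×s → (4.98795,-1.78763) → (4.99,-1.79)

Cross-section at z=16.25: (-9.90,6.93) (-0.85,-8.03) (7.18,-8.88) (4.99,-1.79)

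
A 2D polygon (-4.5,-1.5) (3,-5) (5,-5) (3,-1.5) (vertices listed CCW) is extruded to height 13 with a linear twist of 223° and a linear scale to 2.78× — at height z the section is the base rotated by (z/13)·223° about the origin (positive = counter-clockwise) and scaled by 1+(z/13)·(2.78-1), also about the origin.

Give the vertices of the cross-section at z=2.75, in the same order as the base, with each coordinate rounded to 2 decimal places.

Cross-section at z=2.75: (-2.70,-5.95) (7.86,-1.65) (9.73,0.37) (4.32,1.63)

t = z/height = 2.75/13 = 0.211538
s = 1 + (scale-1)·z/height = 1 + (2.78-1)·2.75/13 = 1.376538
θ = twist·z/height = 223°·2.75/13 = 47.1731° = 0.823326 rad
cos θ = 0.679786, sin θ = 0.733411 (intermediates below are computed at full precision and shown rounded to 5 d.p.)
v1: (-4.5,-1.5) → rotate → (-1.95892,-4.32003) → ×s → (-2.69653,-5.94668) → (-2.70,-5.95)
v2: (3,-5) → rotate → (5.70641,-1.19870) → ×s → (7.85509,-1.65005) → (7.86,-1.65)
v3: (5,-5) → rotate → (7.06598,0.26812) → ×s → (9.72660,0.36908) → (9.73,0.37)
v4: (3,-1.5) → rotate → (3.13947,1.18055) → ×s → (4.32161,1.62508) → (4.32,1.63)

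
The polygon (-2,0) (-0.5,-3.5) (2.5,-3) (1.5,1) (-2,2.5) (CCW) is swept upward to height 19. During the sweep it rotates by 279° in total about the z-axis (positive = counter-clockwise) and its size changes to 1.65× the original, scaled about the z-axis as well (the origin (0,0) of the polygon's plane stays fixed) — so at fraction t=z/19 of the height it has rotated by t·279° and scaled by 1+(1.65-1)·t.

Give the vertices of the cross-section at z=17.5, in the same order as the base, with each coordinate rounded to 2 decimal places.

t = z/height = 17.5/19 = 0.921053
s = 1 + (scale-1)·z/height = 1 + (1.65-1)·17.5/19 = 1.598684
θ = twist·z/height = 279°·17.5/19 = 256.9737° = 4.485037 rad
cos θ = -0.225399, sin θ = -0.974267 (intermediates below are computed at full precision and shown rounded to 5 d.p.)
v1: (-2,0) → rotate → (0.45080,1.94853) → ×s → (0.72068,3.11509) → (0.72,3.12)
v2: (-0.5,-3.5) → rotate → (-3.29723,1.27603) → ×s → (-5.27124,2.03997) → (-5.27,2.04)
v3: (2.5,-3) → rotate → (-3.48630,-1.75947) → ×s → (-5.57349,-2.81284) → (-5.57,-2.81)
v4: (1.5,1) → rotate → (0.63617,-1.68680) → ×s → (1.01703,-2.69666) → (1.02,-2.70)
v5: (-2,2.5) → rotate → (2.88646,1.38504) → ×s → (4.61454,2.21424) → (4.61,2.21)

Cross-section at z=17.5: (0.72,3.12) (-5.27,2.04) (-5.57,-2.81) (1.02,-2.70) (4.61,2.21)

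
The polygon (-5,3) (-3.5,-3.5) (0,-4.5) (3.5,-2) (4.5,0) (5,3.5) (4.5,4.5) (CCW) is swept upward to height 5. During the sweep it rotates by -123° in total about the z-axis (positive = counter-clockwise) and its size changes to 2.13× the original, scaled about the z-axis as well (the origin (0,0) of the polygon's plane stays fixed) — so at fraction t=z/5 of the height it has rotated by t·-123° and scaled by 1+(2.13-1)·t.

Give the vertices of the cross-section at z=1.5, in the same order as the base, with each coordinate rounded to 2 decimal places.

t = z/height = 1.5/5 = 0.3
s = 1 + (scale-1)·z/height = 1 + (2.13-1)·1.5/5 = 1.339000
θ = twist·z/height = -123°·1.5/5 = -36.9000° = -0.644026 rad
cos θ = 0.799685, sin θ = -0.600420 (intermediates below are computed at full precision and shown rounded to 5 d.p.)
v1: (-5,3) → rotate → (-2.19716,5.40116) → ×s → (-2.94200,7.23215) → (-2.94,7.23)
v2: (-3.5,-3.5) → rotate → (-4.90037,-0.69743) → ×s → (-6.56159,-0.93385) → (-6.56,-0.93)
v3: (0,-4.5) → rotate → (-2.70189,-3.59858) → ×s → (-3.61783,-4.81850) → (-3.62,-4.82)
v4: (3.5,-2) → rotate → (1.59806,-3.70084) → ×s → (2.13980,-4.95542) → (2.14,-4.96)
v5: (4.5,0) → rotate → (3.59858,-2.70189) → ×s → (4.81850,-3.61783) → (4.82,-3.62)
v6: (5,3.5) → rotate → (6.09989,-0.20320) → ×s → (8.16776,-0.27209) → (8.17,-0.27)
v7: (4.5,4.5) → rotate → (6.30047,0.89669) → ×s → (8.43633,1.20067) → (8.44,1.20)

Cross-section at z=1.5: (-2.94,7.23) (-6.56,-0.93) (-3.62,-4.82) (2.14,-4.96) (4.82,-3.62) (8.17,-0.27) (8.44,1.20)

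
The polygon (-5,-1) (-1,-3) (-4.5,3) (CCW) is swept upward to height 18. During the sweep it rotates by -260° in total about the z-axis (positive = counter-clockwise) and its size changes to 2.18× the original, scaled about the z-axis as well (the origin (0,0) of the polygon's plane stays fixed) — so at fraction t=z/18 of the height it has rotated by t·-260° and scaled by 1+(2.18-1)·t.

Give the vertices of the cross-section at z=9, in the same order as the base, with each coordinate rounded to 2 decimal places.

Cross-section at z=9: (3.89,7.11) (-2.63,4.28) (8.25,2.41)

t = z/height = 9/18 = 0.5
s = 1 + (scale-1)·z/height = 1 + (2.18-1)·9/18 = 1.590000
θ = twist·z/height = -260°·9/18 = -130.0000° = -2.268928 rad
cos θ = -0.642788, sin θ = -0.766044 (intermediates below are computed at full precision and shown rounded to 5 d.p.)
v1: (-5,-1) → rotate → (2.44789,4.47301) → ×s → (3.89215,7.11209) → (3.89,7.11)
v2: (-1,-3) → rotate → (-1.65535,2.69441) → ×s → (-2.63200,4.28411) → (-2.63,4.28)
v3: (-4.5,3) → rotate → (5.19068,1.51884) → ×s → (8.25318,2.41495) → (8.25,2.41)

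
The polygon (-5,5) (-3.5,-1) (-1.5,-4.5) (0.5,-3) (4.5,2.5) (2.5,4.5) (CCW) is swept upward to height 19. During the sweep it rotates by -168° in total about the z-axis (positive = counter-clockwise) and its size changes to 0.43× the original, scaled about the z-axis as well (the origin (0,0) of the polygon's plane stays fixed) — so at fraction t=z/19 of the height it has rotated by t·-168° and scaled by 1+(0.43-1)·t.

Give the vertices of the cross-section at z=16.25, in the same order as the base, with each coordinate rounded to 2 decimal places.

t = z/height = 16.25/19 = 0.855263
s = 1 + (scale-1)·z/height = 1 + (0.43-1)·16.25/19 = 0.512500
θ = twist·z/height = -168°·16.25/19 = -143.6842° = -2.507763 rad
cos θ = -0.805765, sin θ = -0.592235 (intermediates below are computed at full precision and shown rounded to 5 d.p.)
v1: (-5,5) → rotate → (6.99000,-1.06765) → ×s → (3.58238,-0.54717) → (3.58,-0.55)
v2: (-3.5,-1) → rotate → (2.22794,2.87859) → ×s → (1.14182,1.47528) → (1.14,1.48)
v3: (-1.5,-4.5) → rotate → (-1.45641,4.51430) → ×s → (-0.74641,2.31358) → (-0.75,2.31)
v4: (0.5,-3) → rotate → (-2.17959,2.12118) → ×s → (-1.11704,1.08710) → (-1.12,1.09)
v5: (4.5,2.5) → rotate → (-2.14535,-4.67947) → ×s → (-1.09949,-2.39823) → (-1.10,-2.40)
v6: (2.5,4.5) → rotate → (0.65065,-5.10653) → ×s → (0.33346,-2.61710) → (0.33,-2.62)

Cross-section at z=16.25: (3.58,-0.55) (1.14,1.48) (-0.75,2.31) (-1.12,1.09) (-1.10,-2.40) (0.33,-2.62)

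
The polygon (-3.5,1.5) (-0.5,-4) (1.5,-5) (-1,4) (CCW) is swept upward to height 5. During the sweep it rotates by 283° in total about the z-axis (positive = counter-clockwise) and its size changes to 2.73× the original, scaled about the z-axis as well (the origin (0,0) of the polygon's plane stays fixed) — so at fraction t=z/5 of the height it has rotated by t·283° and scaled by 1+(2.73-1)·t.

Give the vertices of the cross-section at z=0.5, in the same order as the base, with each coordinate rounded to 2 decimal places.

t = z/height = 0.5/5 = 0.1
s = 1 + (scale-1)·z/height = 1 + (2.73-1)·0.5/5 = 1.173000
θ = twist·z/height = 283°·0.5/5 = 28.3000° = 0.493928 rad
cos θ = 0.880477, sin θ = 0.474088 (intermediates below are computed at full precision and shown rounded to 5 d.p.)
v1: (-3.5,1.5) → rotate → (-3.79280,-0.33859) → ×s → (-4.44896,-0.39717) → (-4.45,-0.40)
v2: (-0.5,-4) → rotate → (1.45611,-3.75895) → ×s → (1.70802,-4.40925) → (1.71,-4.41)
v3: (1.5,-5) → rotate → (3.69116,-3.69125) → ×s → (4.32973,-4.32984) → (4.33,-4.33)
v4: (-1,4) → rotate → (-2.77683,3.04782) → ×s → (-3.25722,3.57509) → (-3.26,3.58)

Cross-section at z=0.5: (-4.45,-0.40) (1.71,-4.41) (4.33,-4.33) (-3.26,3.58)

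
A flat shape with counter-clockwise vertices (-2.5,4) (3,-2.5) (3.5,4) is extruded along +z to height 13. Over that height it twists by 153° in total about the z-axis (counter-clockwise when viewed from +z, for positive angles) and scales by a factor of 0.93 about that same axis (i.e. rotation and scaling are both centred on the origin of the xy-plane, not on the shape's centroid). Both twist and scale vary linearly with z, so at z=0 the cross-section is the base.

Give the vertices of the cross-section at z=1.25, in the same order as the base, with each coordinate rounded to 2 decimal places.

t = z/height = 1.25/13 = 0.0961538
s = 1 + (scale-1)·z/height = 1 + (0.93-1)·1.25/13 = 0.993269
θ = twist·z/height = 153°·1.25/13 = 14.7115° = 0.256765 rad
cos θ = 0.967217, sin θ = 0.253953 (intermediates below are computed at full precision and shown rounded to 5 d.p.)
v1: (-2.5,4) → rotate → (-3.43385,3.23398) → ×s → (-3.41074,3.21222) → (-3.41,3.21)
v2: (3,-2.5) → rotate → (3.53653,-1.65618) → ×s → (3.51273,-1.64504) → (3.51,-1.65)
v3: (3.5,4) → rotate → (2.36945,4.75770) → ×s → (2.35350,4.72568) → (2.35,4.73)

Cross-section at z=1.25: (-3.41,3.21) (3.51,-1.65) (2.35,4.73)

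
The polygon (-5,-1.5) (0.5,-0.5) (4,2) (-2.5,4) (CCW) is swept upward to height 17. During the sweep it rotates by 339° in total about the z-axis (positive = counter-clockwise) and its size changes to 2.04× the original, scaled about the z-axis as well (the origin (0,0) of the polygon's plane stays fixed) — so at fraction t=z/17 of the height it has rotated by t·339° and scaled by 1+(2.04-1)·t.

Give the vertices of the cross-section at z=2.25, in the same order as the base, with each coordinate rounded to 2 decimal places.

t = z/height = 2.25/17 = 0.132353
s = 1 + (scale-1)·z/height = 1 + (2.04-1)·2.25/17 = 1.137647
θ = twist·z/height = 339°·2.25/17 = 44.8676° = 0.783088 rad
cos θ = 0.708738, sin θ = 0.705471 (intermediates below are computed at full precision and shown rounded to 5 d.p.)
v1: (-5,-1.5) → rotate → (-2.48548,-4.59046) → ×s → (-2.82760,-5.22233) → (-2.83,-5.22)
v2: (0.5,-0.5) → rotate → (0.70710,-0.00163) → ×s → (0.80444,-0.00186) → (0.80,0.00)
v3: (4,2) → rotate → (1.42401,4.23936) → ×s → (1.62002,4.82290) → (1.62,4.82)
v4: (-2.5,4) → rotate → (-4.59373,1.07127) → ×s → (-5.22605,1.21873) → (-5.23,1.22)

Cross-section at z=2.25: (-2.83,-5.22) (0.80,0.00) (1.62,4.82) (-5.23,1.22)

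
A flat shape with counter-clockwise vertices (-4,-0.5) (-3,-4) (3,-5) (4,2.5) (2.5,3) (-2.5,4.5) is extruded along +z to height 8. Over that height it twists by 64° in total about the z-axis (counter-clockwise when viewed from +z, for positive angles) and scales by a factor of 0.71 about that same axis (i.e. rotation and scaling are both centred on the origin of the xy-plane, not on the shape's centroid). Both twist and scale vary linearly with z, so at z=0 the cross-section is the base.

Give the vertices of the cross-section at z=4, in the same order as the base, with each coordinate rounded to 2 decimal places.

t = z/height = 4/8 = 0.5
s = 1 + (scale-1)·z/height = 1 + (0.71-1)·4/8 = 0.855000
θ = twist·z/height = 64°·4/8 = 32.0000° = 0.558505 rad
cos θ = 0.848048, sin θ = 0.529919 (intermediates below are computed at full precision and shown rounded to 5 d.p.)
v1: (-4,-0.5) → rotate → (-3.12723,-2.54370) → ×s → (-2.67378,-2.17486) → (-2.67,-2.17)
v2: (-3,-4) → rotate → (-0.42447,-4.98195) → ×s → (-0.36292,-4.25957) → (-0.36,-4.26)
v3: (3,-5) → rotate → (5.19374,-2.65048) → ×s → (4.44065,-2.26616) → (4.44,-2.27)
v4: (4,2.5) → rotate → (2.06739,4.23980) → ×s → (1.76762,3.62503) → (1.77,3.63)
v5: (2.5,3) → rotate → (0.53036,3.86894) → ×s → (0.45346,3.30795) → (0.45,3.31)
v6: (-2.5,4.5) → rotate → (-4.50476,2.49142) → ×s → (-3.85157,2.13016) → (-3.85,2.13)

Cross-section at z=4: (-2.67,-2.17) (-0.36,-4.26) (4.44,-2.27) (1.77,3.63) (0.45,3.31) (-3.85,2.13)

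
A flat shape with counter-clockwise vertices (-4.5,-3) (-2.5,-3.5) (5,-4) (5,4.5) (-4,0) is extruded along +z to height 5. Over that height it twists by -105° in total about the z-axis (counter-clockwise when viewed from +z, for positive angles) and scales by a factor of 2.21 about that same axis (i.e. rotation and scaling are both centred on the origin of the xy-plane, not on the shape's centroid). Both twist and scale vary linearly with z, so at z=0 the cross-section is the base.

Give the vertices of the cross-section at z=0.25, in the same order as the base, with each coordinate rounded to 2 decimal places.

Cross-section at z=0.25: (-5.04,-2.73) (-2.98,-3.45) (4.89,-4.71) (5.72,4.27) (-4.22,0.39)

t = z/height = 0.25/5 = 0.05
s = 1 + (scale-1)·z/height = 1 + (2.21-1)·0.25/5 = 1.060500
θ = twist·z/height = -105°·0.25/5 = -5.2500° = -0.091630 rad
cos θ = 0.995805, sin θ = -0.091502 (intermediates below are computed at full precision and shown rounded to 5 d.p.)
v1: (-4.5,-3) → rotate → (-4.75563,-2.57566) → ×s → (-5.04334,-2.73148) → (-5.04,-2.73)
v2: (-2.5,-3.5) → rotate → (-2.80977,-3.25656) → ×s → (-2.97976,-3.45359) → (-2.98,-3.45)
v3: (5,-4) → rotate → (4.61302,-4.44073) → ×s → (4.89211,-4.70939) → (4.89,-4.71)
v4: (5,4.5) → rotate → (5.39078,4.02361) → ×s → (5.71692,4.26704) → (5.72,4.27)
v5: (-4,0) → rotate → (-3.98322,0.36601) → ×s → (-4.22420,0.38815) → (-4.22,0.39)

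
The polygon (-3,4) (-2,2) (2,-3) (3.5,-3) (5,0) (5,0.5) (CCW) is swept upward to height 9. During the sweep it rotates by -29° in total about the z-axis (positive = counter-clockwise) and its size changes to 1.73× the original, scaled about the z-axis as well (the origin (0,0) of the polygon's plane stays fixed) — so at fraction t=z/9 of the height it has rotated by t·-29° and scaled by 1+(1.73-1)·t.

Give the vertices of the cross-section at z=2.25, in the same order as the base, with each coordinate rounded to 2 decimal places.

t = z/height = 2.25/9 = 0.25
s = 1 + (scale-1)·z/height = 1 + (1.73-1)·2.25/9 = 1.182500
θ = twist·z/height = -29°·2.25/9 = -7.2500° = -0.126536 rad
cos θ = 0.992005, sin θ = -0.126199 (intermediates below are computed at full precision and shown rounded to 5 d.p.)
v1: (-3,4) → rotate → (-2.47122,4.34662) → ×s → (-2.92222,5.13987) → (-2.92,5.14)
v2: (-2,2) → rotate → (-1.73161,2.23641) → ×s → (-2.04763,2.64455) → (-2.05,2.64)
v3: (2,-3) → rotate → (1.60541,-3.22841) → ×s → (1.89840,-3.81760) → (1.90,-3.82)
v4: (3.5,-3) → rotate → (3.09342,-3.41771) → ×s → (3.65797,-4.04144) → (3.66,-4.04)
v5: (5,0) → rotate → (4.96002,-0.63099) → ×s → (5.86523,-0.74615) → (5.87,-0.75)
v6: (5,0.5) → rotate → (5.02312,-0.13499) → ×s → (5.93984,-0.15963) → (5.94,-0.16)

Cross-section at z=2.25: (-2.92,5.14) (-2.05,2.64) (1.90,-3.82) (3.66,-4.04) (5.87,-0.75) (5.94,-0.16)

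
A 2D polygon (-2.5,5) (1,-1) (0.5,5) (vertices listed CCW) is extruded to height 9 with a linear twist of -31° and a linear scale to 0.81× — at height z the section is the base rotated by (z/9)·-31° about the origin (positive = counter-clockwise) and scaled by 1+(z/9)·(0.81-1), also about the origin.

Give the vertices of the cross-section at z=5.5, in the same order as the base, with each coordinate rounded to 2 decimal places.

t = z/height = 5.5/9 = 0.611111
s = 1 + (scale-1)·z/height = 1 + (0.81-1)·5.5/9 = 0.883889
θ = twist·z/height = -31°·5.5/9 = -18.9444° = -0.330643 rad
cos θ = 0.945834, sin θ = -0.324651 (intermediates below are computed at full precision and shown rounded to 5 d.p.)
v1: (-2.5,5) → rotate → (-0.74133,5.54080) → ×s → (-0.65525,4.89745) → (-0.66,4.90)
v2: (1,-1) → rotate → (0.62118,-1.27049) → ×s → (0.54906,-1.12297) → (0.55,-1.12)
v3: (0.5,5) → rotate → (2.09617,4.56684) → ×s → (1.85278,4.03658) → (1.85,4.04)

Cross-section at z=5.5: (-0.66,4.90) (0.55,-1.12) (1.85,4.04)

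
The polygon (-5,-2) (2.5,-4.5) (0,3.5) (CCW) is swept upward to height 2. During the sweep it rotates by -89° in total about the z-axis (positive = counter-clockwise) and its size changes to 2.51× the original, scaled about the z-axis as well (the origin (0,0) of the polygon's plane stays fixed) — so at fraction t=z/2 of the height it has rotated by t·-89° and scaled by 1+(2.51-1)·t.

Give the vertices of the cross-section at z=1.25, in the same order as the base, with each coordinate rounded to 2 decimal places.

t = z/height = 1.25/2 = 0.625
s = 1 + (scale-1)·z/height = 1 + (2.51-1)·1.25/2 = 1.943750
θ = twist·z/height = -89°·1.25/2 = -55.6250° = -0.970839 rad
cos θ = 0.564607, sin θ = -0.825360 (intermediates below are computed at full precision and shown rounded to 5 d.p.)
v1: (-5,-2) → rotate → (-4.47375,2.99759) → ×s → (-8.69586,5.82656) → (-8.70,5.83)
v2: (2.5,-4.5) → rotate → (-2.30260,-4.60413) → ×s → (-4.47568,-8.94928) → (-4.48,-8.95)
v3: (0,3.5) → rotate → (2.88876,1.97612) → ×s → (5.61503,3.84109) → (5.62,3.84)

Cross-section at z=1.25: (-8.70,5.83) (-4.48,-8.95) (5.62,3.84)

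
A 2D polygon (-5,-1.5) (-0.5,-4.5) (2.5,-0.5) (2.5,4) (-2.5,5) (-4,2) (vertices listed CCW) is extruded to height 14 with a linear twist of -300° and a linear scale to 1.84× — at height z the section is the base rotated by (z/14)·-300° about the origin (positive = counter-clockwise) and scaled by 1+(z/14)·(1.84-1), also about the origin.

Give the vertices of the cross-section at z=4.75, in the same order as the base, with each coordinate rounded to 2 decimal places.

Cross-section at z=4.75: (-0.57,6.68) (-5.53,1.81) (-1.29,-3.01) (4.38,-4.19) (6.95,1.83) (3.57,4.51)

t = z/height = 4.75/14 = 0.339286
s = 1 + (scale-1)·z/height = 1 + (1.84-1)·4.75/14 = 1.285000
θ = twist·z/height = -300°·4.75/14 = -101.7857° = -1.776496 rad
cos θ = -0.204252, sin θ = -0.978918 (intermediates below are computed at full precision and shown rounded to 5 d.p.)
v1: (-5,-1.5) → rotate → (-0.44712,5.20097) → ×s → (-0.57455,6.68325) → (-0.57,6.68)
v2: (-0.5,-4.5) → rotate → (-4.30301,1.40859) → ×s → (-5.52936,1.81004) → (-5.53,1.81)
v3: (2.5,-0.5) → rotate → (-1.00009,-2.34517) → ×s → (-1.28511,-3.01354) → (-1.29,-3.01)
v4: (2.5,4) → rotate → (3.40504,-3.26430) → ×s → (4.37548,-4.19463) → (4.38,-4.19)
v5: (-2.5,5) → rotate → (5.40522,1.42604) → ×s → (6.94571,1.83246) → (6.95,1.83)
v6: (-4,2) → rotate → (2.77484,3.50717) → ×s → (3.56568,4.50671) → (3.57,4.51)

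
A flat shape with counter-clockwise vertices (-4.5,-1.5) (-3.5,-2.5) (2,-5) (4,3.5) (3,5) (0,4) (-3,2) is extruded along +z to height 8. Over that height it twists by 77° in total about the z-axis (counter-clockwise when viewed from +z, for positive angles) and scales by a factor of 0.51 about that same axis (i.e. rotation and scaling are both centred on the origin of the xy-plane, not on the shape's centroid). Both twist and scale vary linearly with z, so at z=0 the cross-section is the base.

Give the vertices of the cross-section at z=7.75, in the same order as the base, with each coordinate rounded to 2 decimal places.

Cross-section at z=7.75: (0.13,-2.49) (0.78,-2.12) (2.81,0.32) (-1.21,2.51) (-2.11,2.22) (-2.03,0.56) (-1.43,-1.24)

t = z/height = 7.75/8 = 0.96875
s = 1 + (scale-1)·z/height = 1 + (0.51-1)·7.75/8 = 0.525313
θ = twist·z/height = 77°·7.75/8 = 74.5938° = 1.301907 rad
cos θ = 0.265661, sin θ = 0.964066 (intermediates below are computed at full precision and shown rounded to 5 d.p.)
v1: (-4.5,-1.5) → rotate → (0.25062,-4.73679) → ×s → (0.13166,-2.48830) → (0.13,-2.49)
v2: (-3.5,-2.5) → rotate → (1.48035,-4.03839) → ×s → (0.77765,-2.12141) → (0.78,-2.12)
v3: (2,-5) → rotate → (5.35165,0.59983) → ×s → (2.81129,0.31510) → (2.81,0.32)
v4: (4,3.5) → rotate → (-2.31159,4.78608) → ×s → (-1.21431,2.51419) → (-1.21,2.51)
v5: (3,5) → rotate → (-4.02335,4.22051) → ×s → (-2.11352,2.21708) → (-2.11,2.22)
v6: (0,4) → rotate → (-3.85627,1.06265) → ×s → (-2.02574,0.55822) → (-2.03,0.56)
v7: (-3,2) → rotate → (-2.72512,-2.36088) → ×s → (-1.43154,-1.24020) → (-1.43,-1.24)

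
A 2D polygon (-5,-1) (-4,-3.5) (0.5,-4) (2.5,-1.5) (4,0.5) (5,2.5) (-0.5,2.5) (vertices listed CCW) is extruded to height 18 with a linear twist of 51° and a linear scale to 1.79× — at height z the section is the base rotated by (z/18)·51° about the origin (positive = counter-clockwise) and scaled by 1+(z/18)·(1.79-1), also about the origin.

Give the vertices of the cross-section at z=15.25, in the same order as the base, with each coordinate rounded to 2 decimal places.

t = z/height = 15.25/18 = 0.847222
s = 1 + (scale-1)·z/height = 1 + (1.79-1)·15.25/18 = 1.669306
θ = twist·z/height = 51°·15.25/18 = 43.2083° = 0.754128 rad
cos θ = 0.728869, sin θ = 0.684653 (intermediates below are computed at full precision and shown rounded to 5 d.p.)
v1: (-5,-1) → rotate → (-2.95969,-4.15213) → ×s → (-4.94063,-6.93118) → (-4.94,-6.93)
v2: (-4,-3.5) → rotate → (-0.51919,-5.28965) → ×s → (-0.86669,-8.83005) → (-0.87,-8.83)
v3: (0.5,-4) → rotate → (3.10305,-2.57315) → ×s → (5.17993,-4.29537) → (5.18,-4.30)
v4: (2.5,-1.5) → rotate → (2.84915,0.61833) → ×s → (4.75611,1.03218) → (4.76,1.03)
v5: (4,0.5) → rotate → (2.57315,3.10305) → ×s → (4.29537,5.17993) → (4.30,5.18)
v6: (5,2.5) → rotate → (1.93271,5.24544) → ×s → (3.22629,8.75624) → (3.23,8.76)
v7: (-0.5,2.5) → rotate → (-2.07607,1.47985) → ×s → (-3.46559,2.47032) → (-3.47,2.47)

Cross-section at z=15.25: (-4.94,-6.93) (-0.87,-8.83) (5.18,-4.30) (4.76,1.03) (4.30,5.18) (3.23,8.76) (-3.47,2.47)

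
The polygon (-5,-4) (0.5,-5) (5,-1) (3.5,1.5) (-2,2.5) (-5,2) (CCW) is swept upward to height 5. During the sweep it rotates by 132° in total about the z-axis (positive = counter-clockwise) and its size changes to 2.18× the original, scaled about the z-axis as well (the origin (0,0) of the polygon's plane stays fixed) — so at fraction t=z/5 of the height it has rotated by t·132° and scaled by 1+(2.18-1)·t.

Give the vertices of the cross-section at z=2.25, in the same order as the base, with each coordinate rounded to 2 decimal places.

Cross-section at z=2.25: (1.37,-9.71) (6.98,-3.24) (5.21,5.81) (0.75,5.78) (-4.85,-0.69) (-6.53,-5.03)

t = z/height = 2.25/5 = 0.45
s = 1 + (scale-1)·z/height = 1 + (2.18-1)·2.25/5 = 1.531000
θ = twist·z/height = 132°·2.25/5 = 59.4000° = 1.036726 rad
cos θ = 0.509041, sin θ = 0.860742 (intermediates below are computed at full precision and shown rounded to 5 d.p.)
v1: (-5,-4) → rotate → (0.89776,-6.33988) → ×s → (1.37447,-9.70635) → (1.37,-9.71)
v2: (0.5,-5) → rotate → (4.55823,-2.11484) → ×s → (6.97865,-3.23781) → (6.98,-3.24)
v3: (5,-1) → rotate → (3.40595,3.79467) → ×s → (5.21451,5.80964) → (5.21,5.81)
v4: (3.5,1.5) → rotate → (0.49053,3.77616) → ×s → (0.75100,5.78130) → (0.75,5.78)
v5: (-2,2.5) → rotate → (-3.16994,-0.44888) → ×s → (-4.85317,-0.68724) → (-4.85,-0.69)
v6: (-5,2) → rotate → (-4.26669,-3.28563) → ×s → (-6.53230,-5.03030) → (-6.53,-5.03)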